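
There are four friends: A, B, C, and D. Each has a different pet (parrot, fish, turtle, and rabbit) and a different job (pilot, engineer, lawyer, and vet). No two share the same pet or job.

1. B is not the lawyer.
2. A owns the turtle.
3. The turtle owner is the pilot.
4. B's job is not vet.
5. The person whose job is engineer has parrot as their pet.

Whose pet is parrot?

With clues 1–2, A is impossible for the one with pet parrot.
With clues 1–5, C and D are impossible for the one with pet parrot.
That leaves B.

B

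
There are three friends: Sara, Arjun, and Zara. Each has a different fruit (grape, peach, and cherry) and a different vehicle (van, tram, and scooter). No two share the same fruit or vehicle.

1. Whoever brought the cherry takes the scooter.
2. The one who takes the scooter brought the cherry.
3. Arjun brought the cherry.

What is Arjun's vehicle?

scooter

With clues 1–3, tram and van are impossible for Arjun's vehicle.
That leaves scooter.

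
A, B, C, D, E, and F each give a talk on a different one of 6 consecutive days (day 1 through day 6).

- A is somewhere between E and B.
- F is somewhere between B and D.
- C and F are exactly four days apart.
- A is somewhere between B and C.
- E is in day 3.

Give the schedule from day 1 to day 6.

From clue 1: A is in {2,3,4,5}.
From clues 1–3: A is in {3,4}.
From clues 1–5: C → day 1, D → day 2, E → day 3, A → day 4, F → day 5, B → day 6.

C, D, E, A, F, B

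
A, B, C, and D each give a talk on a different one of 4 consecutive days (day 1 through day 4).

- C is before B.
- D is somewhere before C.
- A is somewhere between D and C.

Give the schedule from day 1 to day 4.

From clue 1: B is in {2,3,4}.
From clues 1–2: B is in {3,4}.
From clues 1–3: D → day 1, A → day 2, C → day 3, B → day 4.

D, A, C, B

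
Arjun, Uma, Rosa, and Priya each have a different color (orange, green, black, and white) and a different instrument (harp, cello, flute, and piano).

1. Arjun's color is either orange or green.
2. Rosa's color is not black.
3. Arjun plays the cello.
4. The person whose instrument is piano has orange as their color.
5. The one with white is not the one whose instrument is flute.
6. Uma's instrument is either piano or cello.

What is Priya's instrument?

With clues 1–3, cello is impossible for Priya's instrument.
With clues 1–6, harp and piano are impossible for Priya's instrument.
That leaves flute.

flute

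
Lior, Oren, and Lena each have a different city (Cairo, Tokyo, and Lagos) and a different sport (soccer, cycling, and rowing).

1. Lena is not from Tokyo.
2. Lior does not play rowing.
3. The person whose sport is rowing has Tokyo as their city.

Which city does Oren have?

With clues 1–3, Cairo and Lagos are impossible for Oren's city.
That leaves Tokyo.

Tokyo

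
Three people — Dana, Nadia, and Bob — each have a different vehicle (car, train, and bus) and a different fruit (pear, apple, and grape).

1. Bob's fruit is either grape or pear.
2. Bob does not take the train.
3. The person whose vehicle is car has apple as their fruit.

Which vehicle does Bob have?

bus

With clues 1–2, train is impossible for Bob's vehicle.
With clues 1–3, car is impossible for Bob's vehicle.
That leaves bus.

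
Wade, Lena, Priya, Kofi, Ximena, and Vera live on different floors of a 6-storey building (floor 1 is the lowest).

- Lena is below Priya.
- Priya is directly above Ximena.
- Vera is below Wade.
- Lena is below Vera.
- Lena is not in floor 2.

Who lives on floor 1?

Lena

With clue 1, Priya is ruled out for floor 1.
With clues 1–2, Ximena is ruled out for floor 1.
With clues 1–3, Wade is ruled out for floor 1.
With clues 1–4, Vera is ruled out for floor 1.
With clues 1–5, Kofi is ruled out for floor 1.
So floor 1 is Lena.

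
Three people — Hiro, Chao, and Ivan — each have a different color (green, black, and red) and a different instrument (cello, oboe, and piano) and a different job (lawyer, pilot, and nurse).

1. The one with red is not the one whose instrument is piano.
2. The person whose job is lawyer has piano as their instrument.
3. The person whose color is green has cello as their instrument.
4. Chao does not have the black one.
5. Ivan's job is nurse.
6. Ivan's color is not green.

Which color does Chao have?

With clues 1–4, black is impossible for Chao's color.
With clues 1–6, red is impossible for Chao's color.
That leaves green.

green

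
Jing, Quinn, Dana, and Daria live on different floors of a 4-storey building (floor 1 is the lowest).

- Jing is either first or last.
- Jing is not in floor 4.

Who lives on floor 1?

With clues 1–2, Dana, Daria, and Quinn are ruled out for floor 1.
So floor 1 is Jing.

Jing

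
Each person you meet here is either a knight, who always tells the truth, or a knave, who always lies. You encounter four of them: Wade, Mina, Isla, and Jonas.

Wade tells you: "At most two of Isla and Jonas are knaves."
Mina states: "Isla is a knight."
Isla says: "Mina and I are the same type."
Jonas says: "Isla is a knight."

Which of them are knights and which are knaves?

Regardless of anyone's role, Wade's statement is true, so Wade is a knight.
Consider Mina. Suppose Mina is a knave.
Then whichever role Isla has, Isla's statement has the wrong truth value — contradiction.
So Mina is a knight.
Consider Isla. Suppose Isla is a knave.
Then Mina's statement comes out false, contradicting Mina being a knight.
So Isla is a knight.
With that fixed, Jonas's statement is true, so Jonas is a knight.

Wade: knight, Mina: knight, Isla: knight, Jonas: knight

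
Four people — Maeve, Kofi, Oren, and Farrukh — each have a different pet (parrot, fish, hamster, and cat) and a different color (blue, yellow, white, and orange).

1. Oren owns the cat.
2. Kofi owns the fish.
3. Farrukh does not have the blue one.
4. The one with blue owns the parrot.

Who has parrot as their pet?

Maeve

Clue 1 rules out Oren for the one with pet parrot.
With clues 1–2, Kofi is impossible for the one with pet parrot.
With clues 1–4, Farrukh is impossible for the one with pet parrot.
That leaves Maeve.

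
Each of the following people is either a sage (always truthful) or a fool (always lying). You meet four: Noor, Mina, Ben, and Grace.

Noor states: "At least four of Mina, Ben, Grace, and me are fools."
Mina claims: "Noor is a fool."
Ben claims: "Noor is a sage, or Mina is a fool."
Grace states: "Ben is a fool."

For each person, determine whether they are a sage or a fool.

Consider Noor. Suppose Noor is a sage.
Then Noor's own statement would have to be true, but it can't be — contradiction.
So Noor is a fool.
With that fixed, Mina's statement is true, so Mina is a sage.
With that fixed, Ben's statement is false, so Ben is a fool.
With that fixed, Grace's statement is true, so Grace is a sage.

Noor: fool, Mina: sage, Ben: fool, Grace: sage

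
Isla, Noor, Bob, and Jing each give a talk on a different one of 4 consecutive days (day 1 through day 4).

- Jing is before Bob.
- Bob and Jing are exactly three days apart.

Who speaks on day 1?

With clue 1, Bob is ruled out for day 1.
With clues 1–2, Isla and Noor are ruled out for day 1.
So day 1 is Jing.

Jing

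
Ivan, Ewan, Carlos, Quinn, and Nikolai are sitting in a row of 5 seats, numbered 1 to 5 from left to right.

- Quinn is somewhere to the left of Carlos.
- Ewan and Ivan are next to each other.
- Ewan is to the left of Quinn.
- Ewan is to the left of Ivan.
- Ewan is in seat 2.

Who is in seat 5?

Carlos

With clue 1, Quinn is ruled out for seat 5.
With clues 1–3, Ewan and Ivan are ruled out for seat 5.
With clues 1–5, Nikolai is ruled out for seat 5.
So seat 5 is Carlos.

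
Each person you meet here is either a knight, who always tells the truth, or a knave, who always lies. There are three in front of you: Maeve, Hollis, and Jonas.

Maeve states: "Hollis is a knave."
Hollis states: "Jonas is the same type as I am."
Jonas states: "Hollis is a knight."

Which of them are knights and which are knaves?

Maeve: knave, Hollis: knight, Jonas: knight

Consider Maeve. Suppose Maeve is a knight.
Then no assignment of the remaining roles makes every statement match its speaker's type — contradiction.
So Maeve is a knave.
Consider Hollis. Suppose Hollis is a knave.
Then Maeve's statement comes out true, contradicting Maeve being a knave.
So Hollis is a knight.
With that fixed, Jonas's statement is true, so Jonas is a knight.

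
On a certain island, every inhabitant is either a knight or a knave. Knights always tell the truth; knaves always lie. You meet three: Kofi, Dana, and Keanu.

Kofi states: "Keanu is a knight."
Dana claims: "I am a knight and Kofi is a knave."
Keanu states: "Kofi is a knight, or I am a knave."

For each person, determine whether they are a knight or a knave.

Consider Kofi. Suppose Kofi is a knave.
Then whichever role Keanu has, Keanu's statement has the wrong truth value — contradiction.
So Kofi is a knight.
With that fixed, Dana's statement is false, so Dana is a knave.
With that fixed, Keanu's statement is true, so Keanu is a knight.

Kofi: knight, Dana: knave, Keanu: knight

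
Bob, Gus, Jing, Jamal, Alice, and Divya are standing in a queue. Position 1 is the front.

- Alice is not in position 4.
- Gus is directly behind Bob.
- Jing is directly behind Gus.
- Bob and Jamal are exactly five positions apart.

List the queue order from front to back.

Bob, Gus, Jing, Divya, Alice, Jamal

From clue 1: Alice is in {1,2,3,5,6}.
From clues 1–2: Bob is in {1,2,3,4,5}.
From clues 1–3: Bob is in {1,2,3,4}.
From clues 1–4: Bob → position 1, Gus → position 2, Jing → position 3, Divya → position 4, Alice → position 5, Jamal → position 6.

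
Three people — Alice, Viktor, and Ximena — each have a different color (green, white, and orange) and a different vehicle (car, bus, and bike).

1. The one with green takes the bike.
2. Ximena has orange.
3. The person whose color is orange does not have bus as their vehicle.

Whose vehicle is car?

Ximena

With clues 1–3, Alice and Viktor are impossible for the one with vehicle car.
That leaves Ximena.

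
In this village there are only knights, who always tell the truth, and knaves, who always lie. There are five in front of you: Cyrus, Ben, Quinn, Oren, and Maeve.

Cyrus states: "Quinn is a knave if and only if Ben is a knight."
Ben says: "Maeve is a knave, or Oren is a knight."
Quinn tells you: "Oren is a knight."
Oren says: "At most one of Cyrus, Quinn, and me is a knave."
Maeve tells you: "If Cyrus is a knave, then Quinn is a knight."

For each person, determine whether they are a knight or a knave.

Cyrus: knave, Ben: knight, Quinn: knight, Oren: knight, Maeve: knight

Consider Cyrus. Suppose Cyrus is a knight.
Then no assignment of the remaining roles makes every statement match its speaker's type — contradiction.
So Cyrus is a knave.
Consider Ben. Suppose Ben is a knave.
Then no assignment of the remaining roles makes every statement match its speaker's type — contradiction.
So Ben is a knight.
Consider Quinn. Suppose Quinn is a knave.
Then Cyrus's statement comes out true, contradicting Cyrus being a knave.
So Quinn is a knight.
With that fixed, Maeve's statement is true, so Maeve is a knight.
Consider Oren. Suppose Oren is a knave.
Then Ben's statement comes out false, contradicting Ben being a knight.
So Oren is a knight.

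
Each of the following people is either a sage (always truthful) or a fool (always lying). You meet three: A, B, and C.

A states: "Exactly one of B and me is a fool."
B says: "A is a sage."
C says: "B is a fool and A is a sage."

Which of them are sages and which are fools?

A: fool, B: fool, C: fool

Consider A. Suppose A is a sage.
Then no assignment of the remaining roles makes every statement match its speaker's type — contradiction.
So A is a fool.
With that fixed, B's statement is false, so B is a fool.
With that fixed, C's statement is false, so C is a fool.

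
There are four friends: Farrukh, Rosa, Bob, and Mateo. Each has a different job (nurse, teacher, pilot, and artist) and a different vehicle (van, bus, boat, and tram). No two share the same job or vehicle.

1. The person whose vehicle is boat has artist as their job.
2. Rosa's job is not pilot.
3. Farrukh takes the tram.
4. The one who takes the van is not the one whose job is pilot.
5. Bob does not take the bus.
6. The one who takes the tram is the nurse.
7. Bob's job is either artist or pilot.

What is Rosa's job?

teacher

With clues 1–2, pilot is impossible for Rosa's job.
With clues 1–6, nurse is impossible for Rosa's job.
With clues 1–7, artist is impossible for Rosa's job.
That leaves teacher.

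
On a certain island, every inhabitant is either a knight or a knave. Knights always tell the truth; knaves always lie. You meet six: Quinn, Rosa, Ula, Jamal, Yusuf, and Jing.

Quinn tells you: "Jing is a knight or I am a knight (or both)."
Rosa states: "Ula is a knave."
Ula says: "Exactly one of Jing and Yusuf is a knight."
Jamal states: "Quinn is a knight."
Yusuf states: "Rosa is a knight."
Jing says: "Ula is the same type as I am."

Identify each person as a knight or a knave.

Quinn: knight, Rosa: knave, Ula: knight, Jamal: knight, Yusuf: knave, Jing: knight

Consider Quinn. Suppose Quinn is a knave.
Then no assignment of the remaining roles makes every statement match its speaker's type — contradiction.
So Quinn is a knight.
With that fixed, Jamal's statement is true, so Jamal is a knight.
Consider Rosa. Suppose Rosa is a knight.
Then no assignment of the remaining roles makes every statement match its speaker's type — contradiction.
So Rosa is a knave.
With that fixed, Yusuf's statement is false, so Yusuf is a knave.
Consider Ula. Suppose Ula is a knave.
Then Rosa's statement comes out true, contradicting Rosa being a knave.
So Ula is a knight.
Consider Jing. Suppose Jing is a knave.
Then Ula's statement comes out false, contradicting Ula being a knight.
So Jing is a knight.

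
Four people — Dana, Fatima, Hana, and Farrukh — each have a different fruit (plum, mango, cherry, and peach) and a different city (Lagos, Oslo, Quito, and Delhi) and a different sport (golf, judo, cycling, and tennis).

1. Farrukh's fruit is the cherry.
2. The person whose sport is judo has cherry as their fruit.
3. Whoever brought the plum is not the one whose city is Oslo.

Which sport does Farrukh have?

judo

With clues 1–2, cycling, golf, and tennis are impossible for Farrukh's sport.
That leaves judo.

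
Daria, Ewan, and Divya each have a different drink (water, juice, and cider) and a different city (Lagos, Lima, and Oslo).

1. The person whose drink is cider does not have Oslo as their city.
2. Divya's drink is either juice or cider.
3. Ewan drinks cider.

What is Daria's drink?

water

With clues 1–3, cider and juice are impossible for Daria's drink.
That leaves water.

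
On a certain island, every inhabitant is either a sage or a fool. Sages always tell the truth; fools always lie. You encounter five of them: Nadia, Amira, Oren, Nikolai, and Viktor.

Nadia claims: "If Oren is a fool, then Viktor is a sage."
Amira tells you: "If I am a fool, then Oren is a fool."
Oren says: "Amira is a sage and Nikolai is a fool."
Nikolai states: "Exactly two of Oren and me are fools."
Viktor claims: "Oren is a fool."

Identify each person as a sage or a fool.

Nadia: sage, Amira: sage, Oren: sage, Nikolai: fool, Viktor: fool

Consider Nadia. Suppose Nadia is a fool.
Then no assignment of the remaining roles makes every statement match its speaker's type — contradiction.
So Nadia is a sage.
Consider Amira. Suppose Amira is a fool.
Then no assignment of the remaining roles makes every statement match its speaker's type — contradiction.
So Amira is a sage.
Consider Oren. Suppose Oren is a fool.
Then whichever role Nikolai has, Nikolai's statement has the wrong truth value — contradiction.
So Oren is a sage.
With that fixed, Nikolai's statement is false, so Nikolai is a fool.
With that fixed, Viktor's statement is false, so Viktor is a fool.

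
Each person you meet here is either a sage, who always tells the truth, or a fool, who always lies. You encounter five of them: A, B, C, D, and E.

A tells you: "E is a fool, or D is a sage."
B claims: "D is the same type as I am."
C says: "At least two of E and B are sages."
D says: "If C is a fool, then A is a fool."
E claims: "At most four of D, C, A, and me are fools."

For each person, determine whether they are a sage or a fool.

A: sage, B: sage, C: sage, D: sage, E: sage

Regardless of anyone's role, E's statement is true, so E is a sage.
Consider A. Suppose A is a fool.
Then no assignment of the remaining roles makes every statement match its speaker's type — contradiction.
So A is a sage.
Consider B. Suppose B is a fool.
Then no assignment of the remaining roles makes every statement match its speaker's type — contradiction.
So B is a sage.
With that fixed, C's statement is true, so C is a sage.
With that fixed, D's statement is true, so D is a sage.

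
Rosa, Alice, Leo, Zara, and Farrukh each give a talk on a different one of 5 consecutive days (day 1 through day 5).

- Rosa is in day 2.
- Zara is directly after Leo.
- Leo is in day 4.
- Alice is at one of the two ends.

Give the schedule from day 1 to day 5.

From clue 1: Rosa → day 2.
From clues 1–2: Leo is in {3,4}.
From clues 1–3: Leo → day 4, Zara → day 5.
From clues 1–4: Alice → day 1, Farrukh → day 3.

Alice, Rosa, Farrukh, Leo, Zara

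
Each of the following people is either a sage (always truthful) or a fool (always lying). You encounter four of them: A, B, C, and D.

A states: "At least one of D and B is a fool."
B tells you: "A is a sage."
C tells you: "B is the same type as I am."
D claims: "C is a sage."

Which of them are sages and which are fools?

Consider A. Suppose A is a fool.
Then no assignment of the remaining roles makes every statement match its speaker's type — contradiction.
So A is a sage.
With that fixed, B's statement is true, so B is a sage.
Consider C. Suppose C is a sage.
Then no assignment of the remaining roles makes every statement match its speaker's type — contradiction.
So C is a fool.
With that fixed, D's statement is false, so D is a fool.

A: sage, B: sage, C: fool, D: fool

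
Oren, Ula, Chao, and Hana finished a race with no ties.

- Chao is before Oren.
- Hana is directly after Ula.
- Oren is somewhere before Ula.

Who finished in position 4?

Hana

With clue 1, Chao is ruled out for place 4.
With clues 1–2, Ula is ruled out for place 4.
With clues 1–3, Oren is ruled out for place 4.
So place 4 is Hana.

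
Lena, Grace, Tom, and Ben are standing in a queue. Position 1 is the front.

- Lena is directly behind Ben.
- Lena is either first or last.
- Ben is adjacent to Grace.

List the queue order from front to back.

From clue 1: Lena is in {2,3,4}.
From clues 1–2: Ben → position 3, Lena → position 4.
From clues 1–3: Tom → position 1, Grace → position 2.

Tom, Grace, Ben, Lena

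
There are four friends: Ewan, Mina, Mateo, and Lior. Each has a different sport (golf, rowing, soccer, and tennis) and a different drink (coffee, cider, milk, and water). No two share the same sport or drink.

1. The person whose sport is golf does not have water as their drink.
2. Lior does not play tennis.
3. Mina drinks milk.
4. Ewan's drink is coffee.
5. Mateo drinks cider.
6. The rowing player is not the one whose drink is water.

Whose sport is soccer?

With clues 1–6, Ewan, Mateo, and Mina are impossible for the one with sport soccer.
That leaves Lior.

Lior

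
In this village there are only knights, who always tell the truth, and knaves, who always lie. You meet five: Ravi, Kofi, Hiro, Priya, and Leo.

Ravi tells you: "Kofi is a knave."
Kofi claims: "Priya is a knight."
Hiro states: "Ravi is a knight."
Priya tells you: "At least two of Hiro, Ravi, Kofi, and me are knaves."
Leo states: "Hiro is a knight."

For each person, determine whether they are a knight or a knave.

Ravi: knave, Kofi: knight, Hiro: knave, Priya: knight, Leo: knave

Consider Ravi. Suppose Ravi is a knight.
Then no assignment of the remaining roles makes every statement match its speaker's type — contradiction.
So Ravi is a knave.
With that fixed, Hiro's statement is false, so Hiro is a knave.
With that fixed, Priya's statement is true, so Priya is a knight.
With that fixed, Leo's statement is false, so Leo is a knave.
With that fixed, Kofi's statement is true, so Kofi is a knight.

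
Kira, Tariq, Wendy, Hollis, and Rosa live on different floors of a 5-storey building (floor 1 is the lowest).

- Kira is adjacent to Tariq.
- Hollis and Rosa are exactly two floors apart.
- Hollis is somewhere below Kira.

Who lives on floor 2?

Wendy

With clues 1–2, Hollis and Rosa are ruled out for floor 2.
With clues 1–3, Kira and Tariq are ruled out for floor 2.
So floor 2 is Wendy.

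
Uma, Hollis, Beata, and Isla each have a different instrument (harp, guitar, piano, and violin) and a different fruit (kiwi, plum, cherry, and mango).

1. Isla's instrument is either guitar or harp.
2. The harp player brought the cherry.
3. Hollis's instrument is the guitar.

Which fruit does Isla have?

cherry

With clues 1–3, kiwi, mango, and plum are impossible for Isla's fruit.
That leaves cherry.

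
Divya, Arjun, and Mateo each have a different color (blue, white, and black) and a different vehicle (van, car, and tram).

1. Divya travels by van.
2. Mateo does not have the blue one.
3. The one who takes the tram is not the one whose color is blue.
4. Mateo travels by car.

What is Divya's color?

blue

With clues 1–4, black and white are impossible for Divya's color.
That leaves blue.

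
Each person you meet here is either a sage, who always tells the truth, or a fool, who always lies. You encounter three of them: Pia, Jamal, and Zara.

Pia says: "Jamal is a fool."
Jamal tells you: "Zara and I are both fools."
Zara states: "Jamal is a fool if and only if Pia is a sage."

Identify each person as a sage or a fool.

Pia: sage, Jamal: fool, Zara: sage

Consider Pia. Suppose Pia is a fool.
Then no assignment of the remaining roles makes every statement match its speaker's type — contradiction.
So Pia is a sage.
Consider Jamal. Suppose Jamal is a sage.
Then Pia's statement comes out false, contradicting Pia being a sage.
So Jamal is a fool.
With that fixed, Zara's statement is true, so Zara is a sage.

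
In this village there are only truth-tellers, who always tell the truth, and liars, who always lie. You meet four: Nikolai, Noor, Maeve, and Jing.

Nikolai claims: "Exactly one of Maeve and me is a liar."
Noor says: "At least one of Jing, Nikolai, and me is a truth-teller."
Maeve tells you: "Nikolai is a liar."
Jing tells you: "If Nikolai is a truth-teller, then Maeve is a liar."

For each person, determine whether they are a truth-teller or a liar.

Consider Nikolai. Suppose Nikolai is a liar.
Then no assignment of the remaining roles makes every statement match its speaker's type — contradiction.
So Nikolai is a truth-teller.
With that fixed, Noor's statement is true, so Noor is a truth-teller.
With that fixed, Maeve's statement is false, so Maeve is a liar.
With that fixed, Jing's statement is true, so Jing is a truth-teller.

Nikolai: truth-teller, Noor: truth-teller, Maeve: liar, Jing: truth-teller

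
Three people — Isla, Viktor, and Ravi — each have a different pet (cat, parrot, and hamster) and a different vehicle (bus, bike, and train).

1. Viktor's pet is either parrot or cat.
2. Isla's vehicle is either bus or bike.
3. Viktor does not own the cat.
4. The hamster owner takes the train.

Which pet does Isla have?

cat

With clues 1–3, parrot is impossible for Isla's pet.
With clues 1–4, hamster is impossible for Isla's pet.
That leaves cat.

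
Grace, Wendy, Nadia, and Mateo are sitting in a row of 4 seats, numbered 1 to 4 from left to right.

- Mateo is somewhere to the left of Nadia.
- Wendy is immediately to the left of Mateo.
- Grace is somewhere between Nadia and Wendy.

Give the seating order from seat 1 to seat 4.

Wendy, Mateo, Grace, Nadia

From clue 1: Nadia is in {2,3,4}.
From clues 1–2: Wendy is in {1,2}.
From clues 1–3: Wendy → seat 1, Mateo → seat 2, Grace → seat 3, Nadia → seat 4.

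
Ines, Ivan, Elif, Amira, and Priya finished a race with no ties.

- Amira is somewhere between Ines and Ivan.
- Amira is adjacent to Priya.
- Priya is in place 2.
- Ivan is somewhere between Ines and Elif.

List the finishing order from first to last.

Ines, Priya, Amira, Ivan, Elif

From clue 1: Amira is in {2,3,4}.
From clues 1–3: Priya → place 2, Amira → place 3.
From clues 1–4: Ines → place 1, Ivan → place 4, Elif → place 5.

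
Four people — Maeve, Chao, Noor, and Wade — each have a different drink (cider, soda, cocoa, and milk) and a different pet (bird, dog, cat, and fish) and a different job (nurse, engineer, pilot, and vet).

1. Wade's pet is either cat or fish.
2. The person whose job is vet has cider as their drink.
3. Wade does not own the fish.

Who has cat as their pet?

Wade

With clues 1–3, Chao, Maeve, and Noor are impossible for the one with pet cat.
That leaves Wade.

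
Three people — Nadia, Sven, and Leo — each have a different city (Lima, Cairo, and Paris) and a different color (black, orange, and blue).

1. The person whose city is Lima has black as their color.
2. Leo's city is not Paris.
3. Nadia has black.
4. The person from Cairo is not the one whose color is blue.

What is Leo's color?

orange

With clues 1–3, black is impossible for Leo's color.
With clues 1–4, blue is impossible for Leo's color.
That leaves orange.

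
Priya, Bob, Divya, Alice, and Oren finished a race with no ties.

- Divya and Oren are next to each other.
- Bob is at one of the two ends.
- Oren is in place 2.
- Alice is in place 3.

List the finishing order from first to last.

Divya, Oren, Alice, Priya, Bob

From clues 1–2: Bob is in {1,5}.
From clues 1–3: Oren → place 2.
From clues 1–4: Divya → place 1, Alice → place 3, Priya → place 4, Bob → place 5.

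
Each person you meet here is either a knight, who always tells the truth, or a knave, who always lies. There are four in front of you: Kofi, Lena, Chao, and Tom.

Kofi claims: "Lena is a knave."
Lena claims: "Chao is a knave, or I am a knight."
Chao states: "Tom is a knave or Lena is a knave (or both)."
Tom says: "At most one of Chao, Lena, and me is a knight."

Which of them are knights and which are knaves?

Kofi: knave, Lena: knight, Chao: knight, Tom: knave

Consider Kofi. Suppose Kofi is a knight.
Then no assignment of the remaining roles makes every statement match its speaker's type — contradiction.
So Kofi is a knave.
Consider Lena. Suppose Lena is a knave.
Then Kofi's statement comes out true, contradicting Kofi being a knave.
So Lena is a knight.
Consider Chao. Suppose Chao is a knave.
Then whichever role Tom has, Tom's statement has the wrong truth value — contradiction.
So Chao is a knight.
With that fixed, Tom's statement is false, so Tom is a knave.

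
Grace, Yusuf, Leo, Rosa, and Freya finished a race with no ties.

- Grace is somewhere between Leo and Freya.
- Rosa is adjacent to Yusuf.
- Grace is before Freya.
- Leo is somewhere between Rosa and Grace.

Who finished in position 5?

With clue 1, Grace is ruled out for place 5.
With clues 1–3, Leo is ruled out for place 5.
With clues 1–4, Rosa and Yusuf are ruled out for place 5.
So place 5 is Freya.

Freya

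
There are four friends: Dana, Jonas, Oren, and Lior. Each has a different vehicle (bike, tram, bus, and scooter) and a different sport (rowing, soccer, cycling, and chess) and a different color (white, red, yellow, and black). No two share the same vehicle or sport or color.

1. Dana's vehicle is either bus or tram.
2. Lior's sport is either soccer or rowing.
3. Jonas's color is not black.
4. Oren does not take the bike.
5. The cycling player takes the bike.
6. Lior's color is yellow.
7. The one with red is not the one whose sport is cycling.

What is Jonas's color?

With clues 1–3, black is impossible for Jonas's color.
With clues 1–6, yellow is impossible for Jonas's color.
With clues 1–7, red is impossible for Jonas's color.
That leaves white.

white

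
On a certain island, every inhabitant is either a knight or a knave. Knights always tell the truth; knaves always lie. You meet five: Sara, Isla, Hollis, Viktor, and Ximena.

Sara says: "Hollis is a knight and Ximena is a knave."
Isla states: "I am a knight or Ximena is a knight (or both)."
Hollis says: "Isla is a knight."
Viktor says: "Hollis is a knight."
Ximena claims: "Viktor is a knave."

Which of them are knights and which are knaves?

Consider Sara. Suppose Sara is a knave.
Then no assignment of the remaining roles makes every statement match its speaker's type — contradiction.
So Sara is a knight.
Consider Isla. Suppose Isla is a knave.
Then no assignment of the remaining roles makes every statement match its speaker's type — contradiction.
So Isla is a knight.
With that fixed, Hollis's statement is true, so Hollis is a knight.
With that fixed, Viktor's statement is true, so Viktor is a knight.
With that fixed, Ximena's statement is false, so Ximena is a knave.

Sara: knight, Isla: knight, Hollis: knight, Viktor: knight, Ximena: knave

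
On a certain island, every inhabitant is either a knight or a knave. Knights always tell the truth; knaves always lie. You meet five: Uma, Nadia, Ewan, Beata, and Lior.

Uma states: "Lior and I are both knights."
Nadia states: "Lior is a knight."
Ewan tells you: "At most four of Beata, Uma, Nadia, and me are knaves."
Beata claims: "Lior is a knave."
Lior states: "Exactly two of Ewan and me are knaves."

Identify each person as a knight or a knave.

Uma: knave, Nadia: knave, Ewan: knight, Beata: knight, Lior: knave

Regardless of anyone's role, Ewan's statement is true, so Ewan is a knight.
With that fixed, Lior's statement is false, so Lior is a knave.
With that fixed, Uma's statement is false, so Uma is a knave.
With that fixed, Nadia's statement is false, so Nadia is a knave.
With that fixed, Beata's statement is true, so Beata is a knight.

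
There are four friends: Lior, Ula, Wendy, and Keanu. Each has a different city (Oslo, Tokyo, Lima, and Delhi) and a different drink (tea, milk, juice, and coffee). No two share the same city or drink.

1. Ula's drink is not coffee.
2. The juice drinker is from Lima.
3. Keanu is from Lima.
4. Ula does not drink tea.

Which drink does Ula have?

Clue 1 rules out coffee for Ula's drink.
With clues 1–3, juice is impossible for Ula's drink.
With clues 1–4, tea is impossible for Ula's drink.
That leaves milk.

milk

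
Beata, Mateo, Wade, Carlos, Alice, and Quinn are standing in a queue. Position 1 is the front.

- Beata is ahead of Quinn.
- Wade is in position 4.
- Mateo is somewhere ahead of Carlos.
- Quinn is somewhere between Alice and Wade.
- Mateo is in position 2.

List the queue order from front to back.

From clue 1: Beata is in {1,2,3,4,5}.
From clues 1–2: Wade → position 4.
From clues 1–3: Beata is in {1,2,3,5}.
From clues 1–4: Quinn is in {3,5}.
From clues 1–5: Beata → position 1, Mateo → position 2, Carlos → position 3, Quinn → position 5, Alice → position 6.

Beata, Mateo, Carlos, Wade, Quinn, Alice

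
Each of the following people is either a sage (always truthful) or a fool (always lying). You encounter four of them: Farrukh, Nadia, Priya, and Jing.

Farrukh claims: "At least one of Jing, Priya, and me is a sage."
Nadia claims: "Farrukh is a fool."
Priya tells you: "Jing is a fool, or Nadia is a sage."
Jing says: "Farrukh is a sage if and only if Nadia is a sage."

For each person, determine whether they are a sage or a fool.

Farrukh: sage, Nadia: fool, Priya: sage, Jing: fool

Consider Farrukh. Suppose Farrukh is a fool.
Then no assignment of the remaining roles makes every statement match its speaker's type — contradiction.
So Farrukh is a sage.
With that fixed, Nadia's statement is false, so Nadia is a fool.
With that fixed, Jing's statement is false, so Jing is a fool.
With that fixed, Priya's statement is true, so Priya is a sage.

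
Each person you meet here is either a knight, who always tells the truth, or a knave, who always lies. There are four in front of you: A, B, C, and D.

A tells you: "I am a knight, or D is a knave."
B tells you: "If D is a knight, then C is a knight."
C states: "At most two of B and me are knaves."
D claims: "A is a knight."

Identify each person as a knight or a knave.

Regardless of anyone's role, C's statement is true, so C is a knight.
With that fixed, B's statement is true, so B is a knight.
Consider A. Suppose A is a knave.
Then no assignment of the remaining roles makes every statement match its speaker's type — contradiction.
So A is a knight.
With that fixed, D's statement is true, so D is a knight.

A: knight, B: knight, C: knight, D: knight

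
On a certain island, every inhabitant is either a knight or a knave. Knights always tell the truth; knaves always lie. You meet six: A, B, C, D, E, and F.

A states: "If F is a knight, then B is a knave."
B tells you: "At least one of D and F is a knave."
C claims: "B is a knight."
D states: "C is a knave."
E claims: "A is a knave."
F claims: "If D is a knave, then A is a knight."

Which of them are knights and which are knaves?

Consider A. Suppose A is a knave.
Then no assignment of the remaining roles makes every statement match its speaker's type — contradiction.
So A is a knight.
With that fixed, E's statement is false, so E is a knave.
With that fixed, F's statement is true, so F is a knight.
Consider B. Suppose B is a knight.
Then A's statement comes out false, contradicting A being a knight.
So B is a knave.
With that fixed, C's statement is false, so C is a knave.
With that fixed, D's statement is true, so D is a knight.

A: knight, B: knave, C: knave, D: knight, E: knave, F: knight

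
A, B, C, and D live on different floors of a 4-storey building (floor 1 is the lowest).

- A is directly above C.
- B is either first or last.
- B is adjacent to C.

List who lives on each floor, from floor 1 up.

From clue 1: A is in {2,3,4}.
From clues 1–2: B is in {1,4}.
From clues 1–3: B → floor 1, C → floor 2, A → floor 3, D → floor 4.

B, C, A, D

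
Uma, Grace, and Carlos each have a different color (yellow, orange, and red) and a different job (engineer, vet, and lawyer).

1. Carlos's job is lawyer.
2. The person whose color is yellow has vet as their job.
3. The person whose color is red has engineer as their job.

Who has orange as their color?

With clues 1–3, Grace and Uma are impossible for the one with color orange.
That leaves Carlos.

Carlos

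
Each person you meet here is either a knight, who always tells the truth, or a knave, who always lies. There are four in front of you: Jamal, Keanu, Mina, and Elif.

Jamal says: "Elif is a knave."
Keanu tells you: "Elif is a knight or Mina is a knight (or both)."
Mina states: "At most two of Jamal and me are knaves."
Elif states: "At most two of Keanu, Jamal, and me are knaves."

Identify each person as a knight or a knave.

Jamal: knave, Keanu: knight, Mina: knight, Elif: knight

Regardless of anyone's role, Mina's statement is true, so Mina is a knight.
With that fixed, Keanu's statement is true, so Keanu is a knight.
With that fixed, Elif's statement is true, so Elif is a knight.
With that fixed, Jamal's statement is false, so Jamal is a knave.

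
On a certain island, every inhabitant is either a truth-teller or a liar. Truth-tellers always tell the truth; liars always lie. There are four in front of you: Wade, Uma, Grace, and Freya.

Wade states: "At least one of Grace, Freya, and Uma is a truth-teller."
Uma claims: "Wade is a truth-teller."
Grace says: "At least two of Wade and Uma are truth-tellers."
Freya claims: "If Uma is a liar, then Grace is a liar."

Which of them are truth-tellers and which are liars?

Consider Wade. Suppose Wade is a liar.
Then no assignment of the remaining roles makes every statement match its speaker's type — contradiction.
So Wade is a truth-teller.
With that fixed, Uma's statement is true, so Uma is a truth-teller.
With that fixed, Grace's statement is true, so Grace is a truth-teller.
With that fixed, Freya's statement is true, so Freya is a truth-teller.

Wade: truth-teller, Uma: truth-teller, Grace: truth-teller, Freya: truth-teller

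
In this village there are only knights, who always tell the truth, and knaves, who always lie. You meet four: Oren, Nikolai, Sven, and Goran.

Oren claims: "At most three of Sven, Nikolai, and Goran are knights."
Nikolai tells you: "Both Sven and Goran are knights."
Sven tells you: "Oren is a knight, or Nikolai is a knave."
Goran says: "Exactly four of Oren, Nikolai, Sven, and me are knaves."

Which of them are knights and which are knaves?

Oren: knight, Nikolai: knave, Sven: knight, Goran: knave

Regardless of anyone's role, Oren's statement is true, so Oren is a knight.
With that fixed, Sven's statement is true, so Sven is a knight.
With that fixed, Goran's statement is false, so Goran is a knave.
With that fixed, Nikolai's statement is false, so Nikolai is a knave.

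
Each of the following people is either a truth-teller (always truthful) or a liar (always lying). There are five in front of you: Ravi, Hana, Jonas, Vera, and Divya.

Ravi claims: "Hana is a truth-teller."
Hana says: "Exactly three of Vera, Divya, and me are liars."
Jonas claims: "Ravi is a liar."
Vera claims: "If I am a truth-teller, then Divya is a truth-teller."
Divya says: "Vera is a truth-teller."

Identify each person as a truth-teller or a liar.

Ravi: liar, Hana: liar, Jonas: truth-teller, Vera: truth-teller, Divya: truth-teller

Consider Ravi. Suppose Ravi is a truth-teller.
Then no assignment of the remaining roles makes every statement match its speaker's type — contradiction.
So Ravi is a liar.
With that fixed, Jonas's statement is true, so Jonas is a truth-teller.
Consider Hana. Suppose Hana is a truth-teller.
Then Ravi's statement comes out true, contradicting Ravi being a liar.
So Hana is a liar.
Consider Vera. Suppose Vera is a liar.
Then Vera's own statement would have to be false, but it can't be — contradiction.
So Vera is a truth-teller.
With that fixed, Divya's statement is true, so Divya is a truth-teller.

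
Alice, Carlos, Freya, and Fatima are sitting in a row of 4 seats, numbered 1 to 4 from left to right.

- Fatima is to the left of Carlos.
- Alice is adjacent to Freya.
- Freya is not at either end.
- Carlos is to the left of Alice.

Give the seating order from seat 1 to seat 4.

From clue 1: Carlos is in {2,3,4}.
From clues 1–2: Carlos is in {2,4}.
From clues 1–4: Fatima → seat 1, Carlos → seat 2, Freya → seat 3, Alice → seat 4.

Fatima, Carlos, Freya, Alice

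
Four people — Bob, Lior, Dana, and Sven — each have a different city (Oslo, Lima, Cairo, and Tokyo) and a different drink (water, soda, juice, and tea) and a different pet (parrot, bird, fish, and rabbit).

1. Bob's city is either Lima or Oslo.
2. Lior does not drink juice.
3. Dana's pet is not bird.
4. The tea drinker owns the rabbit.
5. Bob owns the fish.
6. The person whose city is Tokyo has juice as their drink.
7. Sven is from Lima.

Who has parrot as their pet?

With clues 1–5, Bob is impossible for the one with pet parrot.
With clues 1–7, Lior and Sven are impossible for the one with pet parrot.
That leaves Dana.

Dana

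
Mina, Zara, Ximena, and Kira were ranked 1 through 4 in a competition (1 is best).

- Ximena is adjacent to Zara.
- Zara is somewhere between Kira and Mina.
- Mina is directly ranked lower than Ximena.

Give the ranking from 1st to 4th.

From clues 1–2: Mina is in {1,4}.
From clues 1–3: Kira → rank 1, Zara → rank 2, Ximena → rank 3, Mina → rank 4.

Kira, Zara, Ximena, Mina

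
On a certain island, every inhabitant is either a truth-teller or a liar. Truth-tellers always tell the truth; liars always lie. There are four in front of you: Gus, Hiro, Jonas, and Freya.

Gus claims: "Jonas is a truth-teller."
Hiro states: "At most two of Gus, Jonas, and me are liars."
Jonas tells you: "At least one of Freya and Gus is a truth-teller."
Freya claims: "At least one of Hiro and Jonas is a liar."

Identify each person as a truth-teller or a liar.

Consider Gus. Suppose Gus is a liar.
Then no assignment of the remaining roles makes every statement match its speaker's type — contradiction.
So Gus is a truth-teller.
With that fixed, Hiro's statement is true, so Hiro is a truth-teller.
With that fixed, Jonas's statement is true, so Jonas is a truth-teller.
With that fixed, Freya's statement is false, so Freya is a liar.

Gus: truth-teller, Hiro: truth-teller, Jonas: truth-teller, Freya: liar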